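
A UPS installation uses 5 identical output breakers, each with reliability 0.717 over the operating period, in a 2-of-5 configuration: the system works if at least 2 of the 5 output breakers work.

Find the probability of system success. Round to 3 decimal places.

0.975

R = Σ_{i=2}^{5} C(5,i) p^i (1−p)^{5−i} with p = 0.717
C(5,2)·0.717^2·0.283^3 = 0.11652
C(5,3)·0.717^3·0.283^2 = 0.29521
C(5,4)·0.717^4·0.283^1 = 0.37397
C(5,5)·0.717^5·0.283^0 = 0.18949
Sum = 0.975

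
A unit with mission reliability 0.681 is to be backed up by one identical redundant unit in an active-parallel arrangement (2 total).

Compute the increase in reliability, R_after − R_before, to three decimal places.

0.217

R_before = 0.681
R_after = 1 − (1 − 0.681)^2 = 0.898
ΔR = 0.898 − 0.681 = 0.217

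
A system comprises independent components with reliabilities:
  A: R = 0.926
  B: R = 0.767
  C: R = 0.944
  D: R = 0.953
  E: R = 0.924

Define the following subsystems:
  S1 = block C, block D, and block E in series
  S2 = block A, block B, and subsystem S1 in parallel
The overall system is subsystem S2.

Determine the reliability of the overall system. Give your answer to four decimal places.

0.9971

Series (C, D, and E): 0.944000 × 0.953000 × 0.924000 = 0.831260
Parallel (A, B, and [0.831260]): 1 − (1 − 0.926000)(1 − 0.767000)(1 − 0.831260) = 0.9971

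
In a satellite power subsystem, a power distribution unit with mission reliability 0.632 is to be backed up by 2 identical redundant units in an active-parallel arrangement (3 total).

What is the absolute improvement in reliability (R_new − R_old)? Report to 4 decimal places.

R_before = 0.632
R_after = 1 − (1 − 0.632)^3 = 0.9502
ΔR = 0.9502 − 0.632 = 0.3182

0.3182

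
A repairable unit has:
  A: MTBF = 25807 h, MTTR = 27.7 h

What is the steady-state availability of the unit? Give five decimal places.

0.99893

A(A) = MTBF/(MTBF+MTTR) = 25807/(25807+27.7) = 0.99893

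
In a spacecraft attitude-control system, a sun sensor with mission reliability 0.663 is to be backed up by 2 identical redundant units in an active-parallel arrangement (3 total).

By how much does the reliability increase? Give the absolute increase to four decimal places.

R_before = 0.663
R_after = 1 − (1 − 0.663)^3 = 0.9617
ΔR = 0.9617 − 0.663 = 0.2987

0.2987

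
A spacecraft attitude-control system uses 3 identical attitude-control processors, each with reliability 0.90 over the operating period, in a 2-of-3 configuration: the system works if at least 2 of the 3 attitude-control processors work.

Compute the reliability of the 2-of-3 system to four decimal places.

R = Σ_{i=2}^{3} C(3,i) p^i (1−p)^{3−i} with p = 0.90
C(3,2)·0.90^2·0.10^1 = 0.243000
C(3,3)·0.90^3·0.10^0 = 0.729000
Sum = 0.9720

0.9720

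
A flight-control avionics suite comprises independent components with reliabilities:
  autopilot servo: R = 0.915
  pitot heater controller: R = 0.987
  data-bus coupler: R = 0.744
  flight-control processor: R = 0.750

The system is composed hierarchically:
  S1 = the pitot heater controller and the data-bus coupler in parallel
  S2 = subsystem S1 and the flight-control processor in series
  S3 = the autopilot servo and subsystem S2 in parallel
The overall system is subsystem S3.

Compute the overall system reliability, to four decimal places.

0.9785

Parallel (pitot heater controller and data-bus coupler): 1 − (1 − 0.987000)(1 − 0.744000) = 0.996672
Series ([0.996672] and flight-control processor): 0.996672 × 0.750000 = 0.747504
Parallel (autopilot servo and [0.747504]): 1 − (1 − 0.915000)(1 − 0.747504) = 0.9785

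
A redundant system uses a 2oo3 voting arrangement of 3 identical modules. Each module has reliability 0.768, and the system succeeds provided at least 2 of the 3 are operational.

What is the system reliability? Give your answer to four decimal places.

0.8635

R = Σ_{i=2}^{3} C(3,i) p^i (1−p)^{3−i} with p = 0.768
C(3,2)·0.768^2·0.232^1 = 0.410518
C(3,3)·0.768^3·0.232^0 = 0.452985
Sum = 0.8635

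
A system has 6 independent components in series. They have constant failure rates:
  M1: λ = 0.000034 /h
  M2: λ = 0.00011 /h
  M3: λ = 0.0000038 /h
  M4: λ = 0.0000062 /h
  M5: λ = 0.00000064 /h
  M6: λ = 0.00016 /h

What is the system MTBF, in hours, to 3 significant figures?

3180

Series of exponential components: λ_sys = Σ λ_i
λ_sys = 0.000034 + 0.00011 + 0.0000038 + 0.0000062 + 0.00000064 + 0.00016 = 3.1464e-04 /h
MTBF = 1 / λ_sys = 3180 h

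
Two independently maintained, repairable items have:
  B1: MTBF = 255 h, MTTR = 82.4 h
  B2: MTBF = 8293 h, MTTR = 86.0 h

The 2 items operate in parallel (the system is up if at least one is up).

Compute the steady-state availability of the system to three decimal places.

0.997

A(B1) = MTBF/(MTBF+MTTR) = 255/(255+82.4) = 0.755779
A(B2) = MTBF/(MTBF+MTTR) = 8293/(8293+86.0) = 0.989736
Parallel availability: 1 − (1 − 0.755779)(1 − 0.989736) = 0.997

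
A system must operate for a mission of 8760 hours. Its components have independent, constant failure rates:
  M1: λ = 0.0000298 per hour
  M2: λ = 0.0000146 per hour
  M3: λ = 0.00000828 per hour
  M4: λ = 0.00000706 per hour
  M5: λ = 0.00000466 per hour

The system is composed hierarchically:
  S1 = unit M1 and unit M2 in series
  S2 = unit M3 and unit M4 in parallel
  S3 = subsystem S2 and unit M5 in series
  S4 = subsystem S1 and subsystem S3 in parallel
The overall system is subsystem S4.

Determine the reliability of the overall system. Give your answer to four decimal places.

R(M1) = exp(−0.0000298 × 8760) = 0.770244
R(M2) = exp(−0.0000146 × 8760) = 0.879945
R(M3) = exp(−0.00000828 × 8760) = 0.930035
R(M4) = exp(−0.00000706 × 8760) = 0.940028
R(M5) = exp(−0.00000466 × 8760) = 0.960000
Series (M1 and M2): 0.770244 × 0.879945 = 0.677772
Parallel (M3 and M4): 1 − (1 − 0.930035)(1 − 0.940028) = 0.995804
Series ([0.995804] and M5): 0.995804 × 0.960000 = 0.955972
Parallel ([0.677772] and [0.955972]): 1 − (1 − 0.677772)(1 − 0.955972) = 0.9858

0.9858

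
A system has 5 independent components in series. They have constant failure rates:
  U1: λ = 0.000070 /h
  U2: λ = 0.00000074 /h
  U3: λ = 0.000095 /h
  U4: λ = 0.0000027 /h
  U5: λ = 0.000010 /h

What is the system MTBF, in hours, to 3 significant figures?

5600

Series of exponential components: λ_sys = Σ λ_i
λ_sys = 0.000070 + 0.00000074 + 0.000095 + 0.0000027 + 0.000010 = 1.7844e-04 /h
MTBF = 1 / λ_sys = 5600 h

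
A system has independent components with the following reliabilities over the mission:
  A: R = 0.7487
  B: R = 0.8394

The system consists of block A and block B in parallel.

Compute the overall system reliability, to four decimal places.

Parallel (A and B): 1 − (1 − 0.748700)(1 − 0.839400) = 0.9596

0.9596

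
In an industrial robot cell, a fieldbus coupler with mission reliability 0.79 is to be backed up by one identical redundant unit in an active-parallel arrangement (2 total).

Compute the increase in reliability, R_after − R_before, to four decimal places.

0.1659

R_before = 0.79
R_after = 1 − (1 − 0.79)^2 = 0.9559
ΔR = 0.9559 − 0.79 = 0.1659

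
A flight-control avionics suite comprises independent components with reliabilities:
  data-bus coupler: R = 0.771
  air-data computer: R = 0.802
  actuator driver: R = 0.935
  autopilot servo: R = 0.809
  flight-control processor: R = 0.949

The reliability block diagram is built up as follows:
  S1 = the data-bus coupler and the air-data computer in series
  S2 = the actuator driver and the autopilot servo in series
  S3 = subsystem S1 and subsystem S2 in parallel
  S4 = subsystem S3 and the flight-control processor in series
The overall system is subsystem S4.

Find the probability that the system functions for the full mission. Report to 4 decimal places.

0.8608

Series (data-bus coupler and air-data computer): 0.771000 × 0.802000 = 0.618342
Series (actuator driver and autopilot servo): 0.935000 × 0.809000 = 0.756415
Parallel ([0.618342] and [0.756415]): 1 − (1 − 0.618342)(1 − 0.756415) = 0.907034
Series ([0.907034] and flight-control processor): 0.907034 × 0.949000 = 0.8608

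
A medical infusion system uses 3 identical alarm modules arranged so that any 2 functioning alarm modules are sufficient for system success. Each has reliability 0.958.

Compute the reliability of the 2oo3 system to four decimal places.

0.9949

R = Σ_{i=2}^{3} C(3,i) p^i (1−p)^{3−i} with p = 0.958
C(3,2)·0.958^2·0.042^1 = 0.115638
C(3,3)·0.958^3·0.042^0 = 0.879218
Sum = 0.9949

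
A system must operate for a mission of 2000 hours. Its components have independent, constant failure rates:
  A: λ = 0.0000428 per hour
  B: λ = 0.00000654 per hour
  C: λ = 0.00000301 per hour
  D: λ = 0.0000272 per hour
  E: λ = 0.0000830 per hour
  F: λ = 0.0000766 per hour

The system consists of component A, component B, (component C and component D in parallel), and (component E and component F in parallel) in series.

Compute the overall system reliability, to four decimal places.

0.8861

R(A) = exp(−0.0000428 × 2000) = 0.917961
R(B) = exp(−0.00000654 × 2000) = 0.987005
R(C) = exp(−0.00000301 × 2000) = 0.993998
R(D) = exp(−0.0000272 × 2000) = 0.947053
R(E) = exp(−0.0000830 × 2000) = 0.847046
R(F) = exp(−0.0000766 × 2000) = 0.857958
Parallel (C and D): 1 − (1 − 0.993998)(1 − 0.947053) = 0.999682
Parallel (E and F): 1 − (1 − 0.847046)(1 − 0.857958) = 0.978274
Series (A, B, [0.999682], and [0.978274]): 0.917961 × 0.987005 × 0.999682 × 0.978274 = 0.8861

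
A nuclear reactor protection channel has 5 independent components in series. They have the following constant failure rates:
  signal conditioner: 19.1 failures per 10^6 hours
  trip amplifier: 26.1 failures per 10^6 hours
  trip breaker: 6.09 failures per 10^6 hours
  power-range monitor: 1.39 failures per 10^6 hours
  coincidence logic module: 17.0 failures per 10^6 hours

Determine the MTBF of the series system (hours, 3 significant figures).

14400

Series of exponential components: λ_sys = Σ λ_i
λ_sys = 0.0000191 + 0.0000261 + 0.00000609 + 0.00000139 + 0.0000170 = 6.9680e-05 /h
MTBF = 1 / λ_sys = 14400 h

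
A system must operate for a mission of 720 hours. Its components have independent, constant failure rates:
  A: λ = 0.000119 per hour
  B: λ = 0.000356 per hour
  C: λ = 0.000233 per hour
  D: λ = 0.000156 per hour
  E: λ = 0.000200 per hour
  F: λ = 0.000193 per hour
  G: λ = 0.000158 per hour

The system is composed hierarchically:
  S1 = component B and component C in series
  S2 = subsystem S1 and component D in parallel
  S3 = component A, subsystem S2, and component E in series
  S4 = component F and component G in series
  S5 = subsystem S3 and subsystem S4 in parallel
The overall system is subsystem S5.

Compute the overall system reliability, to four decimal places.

0.9477

R(A) = exp(−0.000119 × 720) = 0.917888
R(B) = exp(−0.000356 × 720) = 0.773894
R(C) = exp(−0.000233 × 720) = 0.845557
R(D) = exp(−0.000156 × 720) = 0.893758
R(E) = exp(−0.000200 × 720) = 0.865888
R(F) = exp(−0.000193 × 720) = 0.870263
R(G) = exp(−0.000158 × 720) = 0.892472
Series (B and C): 0.773894 × 0.845557 = 0.654371
Parallel ([0.654371] and D): 1 − (1 − 0.654371)(1 − 0.893758) = 0.963280
Series (A, [0.963280], and E): 0.917888 × 0.963280 × 0.865888 = 0.765604
Series (F and G): 0.870263 × 0.892472 = 0.776685
Parallel ([0.765604] and [0.776685]): 1 − (1 − 0.765604)(1 − 0.776685) = 0.9477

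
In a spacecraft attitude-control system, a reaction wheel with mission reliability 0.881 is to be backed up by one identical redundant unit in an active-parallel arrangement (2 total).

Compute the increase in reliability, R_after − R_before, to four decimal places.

R_before = 0.881
R_after = 1 − (1 − 0.881)^2 = 0.9858
ΔR = 0.9858 − 0.881 = 0.1048

0.1048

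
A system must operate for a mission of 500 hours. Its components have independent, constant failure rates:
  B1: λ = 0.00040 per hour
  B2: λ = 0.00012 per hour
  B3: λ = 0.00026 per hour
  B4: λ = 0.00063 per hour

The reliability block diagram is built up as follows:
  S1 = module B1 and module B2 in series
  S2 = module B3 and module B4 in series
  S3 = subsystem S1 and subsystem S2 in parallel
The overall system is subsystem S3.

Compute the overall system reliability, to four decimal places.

0.9178

R(B1) = exp(−0.00040 × 500) = 0.818731
R(B2) = exp(−0.00012 × 500) = 0.941765
R(B3) = exp(−0.00026 × 500) = 0.878095
R(B4) = exp(−0.00063 × 500) = 0.729789
Series (B1 and B2): 0.818731 × 0.941765 = 0.771052
Series (B3 and B4): 0.878095 × 0.729789 = 0.640824
Parallel ([0.771052] and [0.640824]): 1 − (1 − 0.771052)(1 − 0.640824) = 0.9178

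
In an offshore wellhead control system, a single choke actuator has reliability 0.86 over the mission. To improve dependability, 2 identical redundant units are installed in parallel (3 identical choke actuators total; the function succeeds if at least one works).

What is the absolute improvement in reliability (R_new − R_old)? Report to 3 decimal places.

R_before = 0.86
R_after = 1 − (1 − 0.86)^3 = 0.997
ΔR = 0.997 − 0.86 = 0.137

0.137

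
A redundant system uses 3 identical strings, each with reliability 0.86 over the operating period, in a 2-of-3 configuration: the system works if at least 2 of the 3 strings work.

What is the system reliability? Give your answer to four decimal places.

0.9467

R = Σ_{i=2}^{3} C(3,i) p^i (1−p)^{3−i} with p = 0.86
C(3,2)·0.86^2·0.14^1 = 0.310632
C(3,3)·0.86^3·0.14^0 = 0.636056
Sum = 0.9467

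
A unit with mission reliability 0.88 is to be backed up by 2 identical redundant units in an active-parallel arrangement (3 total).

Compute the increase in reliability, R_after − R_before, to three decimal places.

0.118

R_before = 0.88
R_after = 1 − (1 − 0.88)^3 = 0.998
ΔR = 0.998 − 0.88 = 0.118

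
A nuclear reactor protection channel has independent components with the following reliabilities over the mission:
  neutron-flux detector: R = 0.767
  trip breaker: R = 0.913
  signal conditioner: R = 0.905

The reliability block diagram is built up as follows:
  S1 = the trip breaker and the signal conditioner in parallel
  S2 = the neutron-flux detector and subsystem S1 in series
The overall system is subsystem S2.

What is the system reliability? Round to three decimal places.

0.761

Parallel (trip breaker and signal conditioner): 1 − (1 − 0.91300)(1 − 0.90500) = 0.99174
Series (neutron-flux detector and [0.99174]): 0.76700 × 0.99174 = 0.761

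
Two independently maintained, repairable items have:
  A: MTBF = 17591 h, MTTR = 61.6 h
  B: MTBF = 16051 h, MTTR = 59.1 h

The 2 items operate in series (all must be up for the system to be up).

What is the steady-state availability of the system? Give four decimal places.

A(A) = MTBF/(MTBF+MTTR) = 17591/(17591+61.6) = 0.996510
A(B) = MTBF/(MTBF+MTTR) = 16051/(16051+59.1) = 0.996331
Series availability: 0.996510 × 0.996331 = 0.9929

0.9929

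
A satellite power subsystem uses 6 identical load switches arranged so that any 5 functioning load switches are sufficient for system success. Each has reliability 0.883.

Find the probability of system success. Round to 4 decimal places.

0.8508

R = Σ_{i=5}^{6} C(6,i) p^i (1−p)^{6−i} with p = 0.883
C(6,5)·0.883^5·0.117^1 = 0.376826
C(6,6)·0.883^6·0.117^0 = 0.473985
Sum = 0.8508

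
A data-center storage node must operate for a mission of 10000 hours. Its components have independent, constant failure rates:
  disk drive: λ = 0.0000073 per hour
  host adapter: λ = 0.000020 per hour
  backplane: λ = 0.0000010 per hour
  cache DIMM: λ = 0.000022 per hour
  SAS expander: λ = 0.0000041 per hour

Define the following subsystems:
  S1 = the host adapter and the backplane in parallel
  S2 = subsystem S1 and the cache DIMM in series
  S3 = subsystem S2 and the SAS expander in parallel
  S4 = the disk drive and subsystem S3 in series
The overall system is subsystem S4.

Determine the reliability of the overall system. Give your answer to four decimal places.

0.9222

R(disk drive) = exp(−0.0000073 × 10000) = 0.929601
R(host adapter) = exp(−0.000020 × 10000) = 0.818731
R(backplane) = exp(−0.0000010 × 10000) = 0.990050
R(cache DIMM) = exp(−0.000022 × 10000) = 0.802519
R(SAS expander) = exp(−0.0000041 × 10000) = 0.959829
Parallel (host adapter and backplane): 1 − (1 − 0.818731)(1 − 0.990050) = 0.998196
Series ([0.998196] and cache DIMM): 0.998196 × 0.802519 = 0.801071
Parallel ([0.801071] and SAS expander): 1 − (1 − 0.801071)(1 − 0.959829) = 0.992009
Series (disk drive and [0.992009]): 0.929601 × 0.992009 = 0.9222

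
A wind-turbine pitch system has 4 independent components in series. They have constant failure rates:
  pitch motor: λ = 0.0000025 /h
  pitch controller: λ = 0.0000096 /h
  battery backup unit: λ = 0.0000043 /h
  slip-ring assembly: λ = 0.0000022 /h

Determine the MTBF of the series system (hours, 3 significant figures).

Series of exponential components: λ_sys = Σ λ_i
λ_sys = 0.0000025 + 0.0000096 + 0.0000043 + 0.0000022 = 1.8600e-05 /h
MTBF = 1 / λ_sys = 53800 h

53800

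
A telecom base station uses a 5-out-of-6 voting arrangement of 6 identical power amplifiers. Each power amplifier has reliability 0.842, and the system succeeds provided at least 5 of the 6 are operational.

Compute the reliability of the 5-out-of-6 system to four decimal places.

R = Σ_{i=5}^{6} C(6,i) p^i (1−p)^{6−i} with p = 0.842
C(6,5)·0.842^5·0.158^1 = 0.401207
C(6,6)·0.842^6·0.158^0 = 0.356347
Sum = 0.7576

0.7576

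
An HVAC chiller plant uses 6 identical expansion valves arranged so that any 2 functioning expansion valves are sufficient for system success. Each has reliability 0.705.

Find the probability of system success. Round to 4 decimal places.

0.9899

R = Σ_{i=2}^{6} C(6,i) p^i (1−p)^{6−i} with p = 0.705
C(6,2)·0.705^2·0.295^4 = 0.056462
C(6,3)·0.705^3·0.295^3 = 0.179913
C(6,4)·0.705^4·0.295^2 = 0.322472
C(6,5)·0.705^5·0.295^1 = 0.308261
C(6,6)·0.705^6·0.295^0 = 0.122782
Sum = 0.9899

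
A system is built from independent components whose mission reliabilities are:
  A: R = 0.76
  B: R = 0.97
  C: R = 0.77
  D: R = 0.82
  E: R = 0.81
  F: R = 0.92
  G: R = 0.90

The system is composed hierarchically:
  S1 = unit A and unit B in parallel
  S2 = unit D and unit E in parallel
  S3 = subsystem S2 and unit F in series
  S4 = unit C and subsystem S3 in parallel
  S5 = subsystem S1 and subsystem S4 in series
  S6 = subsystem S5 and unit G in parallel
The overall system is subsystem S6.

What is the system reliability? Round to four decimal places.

0.9967

Parallel (A and B): 1 − (1 − 0.760000)(1 − 0.970000) = 0.992800
Parallel (D and E): 1 − (1 − 0.820000)(1 − 0.810000) = 0.965800
Series ([0.965800] and F): 0.965800 × 0.920000 = 0.888536
Parallel (C and [0.888536]): 1 − (1 − 0.770000)(1 − 0.888536) = 0.974363
Series ([0.992800] and [0.974363]): 0.992800 × 0.974363 = 0.967348
Parallel ([0.967348] and G): 1 − (1 − 0.967348)(1 − 0.900000) = 0.9967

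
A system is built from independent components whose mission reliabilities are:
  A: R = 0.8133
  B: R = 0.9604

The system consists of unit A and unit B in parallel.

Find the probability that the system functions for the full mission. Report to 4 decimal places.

0.9926

Parallel (A and B): 1 − (1 − 0.813300)(1 − 0.960400) = 0.9926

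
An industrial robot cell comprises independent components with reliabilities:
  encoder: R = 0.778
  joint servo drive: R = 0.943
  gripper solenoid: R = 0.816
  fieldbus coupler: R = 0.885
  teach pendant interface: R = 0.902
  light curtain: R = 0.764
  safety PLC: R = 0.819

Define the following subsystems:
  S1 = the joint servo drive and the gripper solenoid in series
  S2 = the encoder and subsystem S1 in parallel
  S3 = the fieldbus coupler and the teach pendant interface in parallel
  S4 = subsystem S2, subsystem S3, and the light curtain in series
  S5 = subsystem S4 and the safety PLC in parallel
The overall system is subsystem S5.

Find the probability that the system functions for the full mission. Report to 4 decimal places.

Series (joint servo drive and gripper solenoid): 0.943000 × 0.816000 = 0.769488
Parallel (encoder and [0.769488]): 1 − (1 − 0.778000)(1 − 0.769488) = 0.948826
Parallel (fieldbus coupler and teach pendant interface): 1 − (1 − 0.885000)(1 − 0.902000) = 0.988730
Series ([0.948826], [0.988730], and light curtain): 0.948826 × 0.988730 × 0.764000 = 0.716733
Parallel ([0.716733] and safety PLC): 1 − (1 − 0.716733)(1 − 0.819000) = 0.9487

0.9487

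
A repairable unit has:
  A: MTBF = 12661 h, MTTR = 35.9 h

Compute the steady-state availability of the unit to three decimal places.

0.997

A(A) = MTBF/(MTBF+MTTR) = 12661/(12661+35.9) = 0.997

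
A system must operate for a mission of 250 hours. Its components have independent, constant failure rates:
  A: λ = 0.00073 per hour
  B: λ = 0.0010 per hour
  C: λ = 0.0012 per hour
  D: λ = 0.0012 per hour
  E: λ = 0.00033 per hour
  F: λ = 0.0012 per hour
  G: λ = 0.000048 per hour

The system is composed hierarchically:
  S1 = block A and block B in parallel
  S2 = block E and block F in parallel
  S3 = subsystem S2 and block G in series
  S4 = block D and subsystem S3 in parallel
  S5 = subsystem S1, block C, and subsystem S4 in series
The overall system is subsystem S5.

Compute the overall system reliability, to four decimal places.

R(A) = exp(−0.00073 × 250) = 0.833185
R(B) = exp(−0.0010 × 250) = 0.778801
R(C) = exp(−0.0012 × 250) = 0.740818
R(D) = exp(−0.0012 × 250) = 0.740818
R(E) = exp(−0.00033 × 250) = 0.920811
R(F) = exp(−0.0012 × 250) = 0.740818
R(G) = exp(−0.000048 × 250) = 0.988072
Parallel (A and B): 1 − (1 − 0.833185)(1 − 0.778801) = 0.963101
Parallel (E and F): 1 − (1 − 0.920811)(1 − 0.740818) = 0.979476
Series ([0.979476] and G): 0.979476 × 0.988072 = 0.967793
Parallel (D and [0.967793]): 1 − (1 − 0.740818)(1 − 0.967793) = 0.991653
Series ([0.963101], C, and [0.991653]): 0.963101 × 0.740818 × 0.991653 = 0.7075

0.7075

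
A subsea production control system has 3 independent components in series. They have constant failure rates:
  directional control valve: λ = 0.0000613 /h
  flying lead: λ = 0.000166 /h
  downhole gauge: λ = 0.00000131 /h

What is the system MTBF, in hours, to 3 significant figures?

Series of exponential components: λ_sys = Σ λ_i
λ_sys = 0.0000613 + 0.000166 + 0.00000131 = 2.2861e-04 /h
MTBF = 1 / λ_sys = 4370 h

4370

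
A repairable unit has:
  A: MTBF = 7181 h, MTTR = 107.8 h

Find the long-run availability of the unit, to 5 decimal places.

0.98521

A(A) = MTBF/(MTBF+MTTR) = 7181/(7181+107.8) = 0.98521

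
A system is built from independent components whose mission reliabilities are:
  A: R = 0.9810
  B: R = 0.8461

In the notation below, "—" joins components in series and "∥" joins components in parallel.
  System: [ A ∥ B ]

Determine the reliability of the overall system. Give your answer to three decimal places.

0.997

Parallel (A and B): 1 − (1 − 0.98100)(1 − 0.84610) = 0.997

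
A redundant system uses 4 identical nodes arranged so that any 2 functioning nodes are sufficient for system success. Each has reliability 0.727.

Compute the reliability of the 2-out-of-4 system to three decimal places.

R = Σ_{i=2}^{4} C(4,i) p^i (1−p)^{4−i} with p = 0.727
C(4,2)·0.727^2·0.273^2 = 0.23634
C(4,3)·0.727^3·0.273^1 = 0.41959
C(4,4)·0.727^4·0.273^0 = 0.27934
Sum = 0.935

0.935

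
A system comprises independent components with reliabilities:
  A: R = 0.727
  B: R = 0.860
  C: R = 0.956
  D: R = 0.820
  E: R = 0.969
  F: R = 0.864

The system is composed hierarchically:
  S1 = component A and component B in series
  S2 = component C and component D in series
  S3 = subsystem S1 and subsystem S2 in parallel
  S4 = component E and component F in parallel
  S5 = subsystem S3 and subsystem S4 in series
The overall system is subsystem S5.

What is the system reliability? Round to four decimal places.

Series (A and B): 0.727000 × 0.860000 = 0.625220
Series (C and D): 0.956000 × 0.820000 = 0.783920
Parallel ([0.625220] and [0.783920]): 1 − (1 − 0.625220)(1 − 0.783920) = 0.919018
Parallel (E and F): 1 − (1 − 0.969000)(1 − 0.864000) = 0.995784
Series ([0.919018] and [0.995784]): 0.919018 × 0.995784 = 0.9151

0.9151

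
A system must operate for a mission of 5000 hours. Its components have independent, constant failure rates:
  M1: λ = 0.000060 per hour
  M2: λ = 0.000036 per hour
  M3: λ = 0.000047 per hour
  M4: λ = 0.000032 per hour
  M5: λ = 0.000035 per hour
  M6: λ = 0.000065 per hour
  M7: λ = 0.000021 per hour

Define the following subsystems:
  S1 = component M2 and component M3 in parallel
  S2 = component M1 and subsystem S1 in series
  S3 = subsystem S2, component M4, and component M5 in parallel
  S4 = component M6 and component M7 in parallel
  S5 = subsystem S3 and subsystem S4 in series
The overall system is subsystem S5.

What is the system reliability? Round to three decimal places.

0.966

R(M1) = exp(−0.000060 × 5000) = 0.74082
R(M2) = exp(−0.000036 × 5000) = 0.83527
R(M3) = exp(−0.000047 × 5000) = 0.79057
R(M4) = exp(−0.000032 × 5000) = 0.85214
R(M5) = exp(−0.000035 × 5000) = 0.83946
R(M6) = exp(−0.000065 × 5000) = 0.72253
R(M7) = exp(−0.000021 × 5000) = 0.90032
Parallel (M2 and M3): 1 − (1 − 0.83527)(1 − 0.79057) = 0.96550
Series (M1 and [0.96550]): 0.74082 × 0.96550 = 0.71526
Parallel ([0.71526], M4, and M5): 1 − (1 − 0.71526)(1 − 0.85214)(1 − 0.83946) = 0.99324
Parallel (M6 and M7): 1 − (1 − 0.72253)(1 − 0.90032) = 0.97234
Series ([0.99324] and [0.97234]): 0.99324 × 0.97234 = 0.966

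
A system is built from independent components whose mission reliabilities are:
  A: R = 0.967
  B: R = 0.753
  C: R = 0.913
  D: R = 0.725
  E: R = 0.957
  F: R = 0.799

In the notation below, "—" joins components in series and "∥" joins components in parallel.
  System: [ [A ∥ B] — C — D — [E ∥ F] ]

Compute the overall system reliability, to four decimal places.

Parallel (A and B): 1 − (1 − 0.967000)(1 − 0.753000) = 0.991849
Parallel (E and F): 1 − (1 − 0.957000)(1 − 0.799000) = 0.991357
Series ([0.991849], C, D, and [0.991357]): 0.991849 × 0.913000 × 0.725000 × 0.991357 = 0.6509

0.6509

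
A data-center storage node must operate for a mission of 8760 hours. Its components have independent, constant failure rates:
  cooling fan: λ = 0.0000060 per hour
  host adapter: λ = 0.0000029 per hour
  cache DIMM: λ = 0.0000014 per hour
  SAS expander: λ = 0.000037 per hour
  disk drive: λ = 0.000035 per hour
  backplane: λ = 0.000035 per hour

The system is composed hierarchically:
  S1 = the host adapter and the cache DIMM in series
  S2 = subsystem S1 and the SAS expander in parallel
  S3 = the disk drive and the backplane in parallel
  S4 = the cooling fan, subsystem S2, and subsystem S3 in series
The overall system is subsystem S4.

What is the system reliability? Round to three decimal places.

0.874

R(cooling fan) = exp(−0.0000060 × 8760) = 0.94880
R(host adapter) = exp(−0.0000029 × 8760) = 0.97492
R(cache DIMM) = exp(−0.0000014 × 8760) = 0.98781
R(SAS expander) = exp(−0.000037 × 8760) = 0.72316
R(disk drive) = exp(−0.000035 × 8760) = 0.73594
R(backplane) = exp(−0.000035 × 8760) = 0.73594
Series (host adapter and cache DIMM): 0.97492 × 0.98781 = 0.96304
Parallel ([0.96304] and SAS expander): 1 − (1 − 0.96304)(1 − 0.72316) = 0.98977
Parallel (disk drive and backplane): 1 − (1 − 0.73594)(1 − 0.73594) = 0.93027
Series (cooling fan, [0.98977], and [0.93027]): 0.94880 × 0.98977 × 0.93027 = 0.874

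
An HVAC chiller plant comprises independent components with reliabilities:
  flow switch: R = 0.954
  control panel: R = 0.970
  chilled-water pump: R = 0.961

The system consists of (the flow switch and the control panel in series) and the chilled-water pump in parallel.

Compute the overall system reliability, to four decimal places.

0.9971

Series (flow switch and control panel): 0.954000 × 0.970000 = 0.925380
Parallel ([0.925380] and chilled-water pump): 1 − (1 − 0.925380)(1 − 0.961000) = 0.9971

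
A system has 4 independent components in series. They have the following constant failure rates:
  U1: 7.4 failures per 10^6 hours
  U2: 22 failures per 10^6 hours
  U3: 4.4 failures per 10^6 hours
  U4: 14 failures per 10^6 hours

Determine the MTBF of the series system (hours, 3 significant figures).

Series of exponential components: λ_sys = Σ λ_i
λ_sys = 0.0000074 + 0.000022 + 0.0000044 + 0.000014 = 4.7800e-05 /h
MTBF = 1 / λ_sys = 20900 h

20900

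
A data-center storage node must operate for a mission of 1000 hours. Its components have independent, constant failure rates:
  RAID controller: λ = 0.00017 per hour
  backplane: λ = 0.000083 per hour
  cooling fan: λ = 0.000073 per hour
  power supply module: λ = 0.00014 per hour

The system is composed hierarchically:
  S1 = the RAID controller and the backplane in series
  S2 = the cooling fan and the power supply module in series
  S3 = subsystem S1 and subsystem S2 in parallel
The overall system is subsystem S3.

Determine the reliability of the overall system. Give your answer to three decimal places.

R(RAID controller) = exp(−0.00017 × 1000) = 0.84366
R(backplane) = exp(−0.000083 × 1000) = 0.92035
R(cooling fan) = exp(−0.000073 × 1000) = 0.92960
R(power supply module) = exp(−0.00014 × 1000) = 0.86936
Series (RAID controller and backplane): 0.84366 × 0.92035 = 0.77646
Series (cooling fan and power supply module): 0.92960 × 0.86936 = 0.80816
Parallel ([0.77646] and [0.80816]): 1 − (1 − 0.77646)(1 − 0.80816) = 0.957

0.957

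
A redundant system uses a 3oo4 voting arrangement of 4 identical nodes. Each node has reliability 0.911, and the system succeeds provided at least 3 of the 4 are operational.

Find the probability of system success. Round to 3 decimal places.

0.958

R = Σ_{i=3}^{4} C(4,i) p^i (1−p)^{4−i} with p = 0.911
C(4,3)·0.911^3·0.089^1 = 0.26916
C(4,4)·0.911^4·0.089^0 = 0.68877
Sum = 0.958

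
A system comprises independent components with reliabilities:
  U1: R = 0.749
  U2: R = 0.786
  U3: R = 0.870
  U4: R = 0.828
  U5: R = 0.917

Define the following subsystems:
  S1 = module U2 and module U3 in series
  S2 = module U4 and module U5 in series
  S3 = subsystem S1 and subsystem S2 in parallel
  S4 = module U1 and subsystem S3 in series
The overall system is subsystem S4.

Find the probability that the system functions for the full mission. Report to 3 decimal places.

0.692

Series (U2 and U3): 0.78600 × 0.87000 = 0.68382
Series (U4 and U5): 0.82800 × 0.91700 = 0.75928
Parallel ([0.68382] and [0.75928]): 1 − (1 − 0.68382)(1 − 0.75928) = 0.92389
Series (U1 and [0.92389]): 0.74900 × 0.92389 = 0.692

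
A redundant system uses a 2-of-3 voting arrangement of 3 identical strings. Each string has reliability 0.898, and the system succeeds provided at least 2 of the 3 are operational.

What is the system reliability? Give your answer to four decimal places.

0.9709

R = Σ_{i=2}^{3} C(3,i) p^i (1−p)^{3−i} with p = 0.898
C(3,2)·0.898^2·0.102^1 = 0.246760
C(3,3)·0.898^3·0.102^0 = 0.724151
Sum = 0.9709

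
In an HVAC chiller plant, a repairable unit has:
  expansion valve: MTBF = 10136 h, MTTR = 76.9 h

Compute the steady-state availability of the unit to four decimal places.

A(expansion valve) = MTBF/(MTBF+MTTR) = 10136/(10136+76.9) = 0.9925

0.9925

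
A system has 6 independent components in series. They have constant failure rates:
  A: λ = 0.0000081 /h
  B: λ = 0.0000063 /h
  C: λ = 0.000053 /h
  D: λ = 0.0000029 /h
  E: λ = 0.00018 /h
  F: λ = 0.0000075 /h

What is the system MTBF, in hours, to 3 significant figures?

Series of exponential components: λ_sys = Σ λ_i
λ_sys = 0.0000081 + 0.0000063 + 0.000053 + 0.0000029 + 0.00018 + 0.0000075 = 2.5780e-04 /h
MTBF = 1 / λ_sys = 3880 h

3880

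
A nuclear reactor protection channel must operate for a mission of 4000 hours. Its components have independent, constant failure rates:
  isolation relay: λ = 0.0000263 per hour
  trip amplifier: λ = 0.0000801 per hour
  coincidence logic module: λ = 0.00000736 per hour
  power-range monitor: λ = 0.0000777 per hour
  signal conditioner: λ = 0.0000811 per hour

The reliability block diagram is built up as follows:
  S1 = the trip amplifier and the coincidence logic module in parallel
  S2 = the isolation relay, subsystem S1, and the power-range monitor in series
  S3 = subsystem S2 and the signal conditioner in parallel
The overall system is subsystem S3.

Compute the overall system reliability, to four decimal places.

0.9043

R(isolation relay) = exp(−0.0000263 × 4000) = 0.900144
R(trip amplifier) = exp(−0.0000801 × 4000) = 0.725859
R(coincidence logic module) = exp(−0.00000736 × 4000) = 0.970989
R(power-range monitor) = exp(−0.0000777 × 4000) = 0.732860
R(signal conditioner) = exp(−0.0000811 × 4000) = 0.722961
Parallel (trip amplifier and coincidence logic module): 1 − (1 − 0.725859)(1 − 0.970989) = 0.992047
Series (isolation relay, [0.992047], and power-range monitor): 0.900144 × 0.992047 × 0.732860 = 0.654433
Parallel ([0.654433] and signal conditioner): 1 − (1 − 0.654433)(1 − 0.722961) = 0.9043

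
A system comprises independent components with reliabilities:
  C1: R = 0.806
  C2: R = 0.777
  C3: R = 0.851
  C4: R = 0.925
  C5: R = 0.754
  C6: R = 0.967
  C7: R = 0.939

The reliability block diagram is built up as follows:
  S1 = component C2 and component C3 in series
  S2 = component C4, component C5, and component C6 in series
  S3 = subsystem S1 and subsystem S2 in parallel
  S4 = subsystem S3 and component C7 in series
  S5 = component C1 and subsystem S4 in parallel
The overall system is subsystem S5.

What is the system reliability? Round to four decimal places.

Series (C2 and C3): 0.777000 × 0.851000 = 0.661227
Series (C4, C5, and C6): 0.925000 × 0.754000 × 0.967000 = 0.674434
Parallel ([0.661227] and [0.674434]): 1 − (1 − 0.661227)(1 − 0.674434) = 0.889707
Series ([0.889707] and C7): 0.889707 × 0.939000 = 0.835435
Parallel (C1 and [0.835435]): 1 − (1 − 0.806000)(1 − 0.835435) = 0.9681

0.9681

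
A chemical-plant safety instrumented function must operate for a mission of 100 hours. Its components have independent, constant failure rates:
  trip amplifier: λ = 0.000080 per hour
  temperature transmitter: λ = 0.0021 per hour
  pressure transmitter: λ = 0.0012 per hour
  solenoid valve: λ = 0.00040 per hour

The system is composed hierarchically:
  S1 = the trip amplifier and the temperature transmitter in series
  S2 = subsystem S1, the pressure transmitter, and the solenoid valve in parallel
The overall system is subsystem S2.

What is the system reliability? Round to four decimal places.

R(trip amplifier) = exp(−0.000080 × 100) = 0.992032
R(temperature transmitter) = exp(−0.0021 × 100) = 0.810584
R(pressure transmitter) = exp(−0.0012 × 100) = 0.886920
R(solenoid valve) = exp(−0.00040 × 100) = 0.960789
Series (trip amplifier and temperature transmitter): 0.992032 × 0.810584 = 0.804125
Parallel ([0.804125], pressure transmitter, and solenoid valve): 1 − (1 − 0.804125)(1 − 0.886920)(1 − 0.960789) = 0.9991

0.9991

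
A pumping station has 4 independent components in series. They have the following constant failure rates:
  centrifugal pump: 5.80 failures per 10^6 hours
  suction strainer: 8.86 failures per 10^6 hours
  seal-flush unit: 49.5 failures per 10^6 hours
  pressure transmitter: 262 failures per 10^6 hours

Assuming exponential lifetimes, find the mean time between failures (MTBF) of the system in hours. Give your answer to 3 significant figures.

3070

Series of exponential components: λ_sys = Σ λ_i
λ_sys = 0.00000580 + 0.00000886 + 0.0000495 + 0.000262 = 3.2616e-04 /h
MTBF = 1 / λ_sys = 3070 h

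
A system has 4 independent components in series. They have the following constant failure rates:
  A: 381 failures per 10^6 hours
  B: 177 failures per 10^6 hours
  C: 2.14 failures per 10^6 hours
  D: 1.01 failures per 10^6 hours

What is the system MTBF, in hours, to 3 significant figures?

1780

Series of exponential components: λ_sys = Σ λ_i
λ_sys = 0.000381 + 0.000177 + 0.00000214 + 0.00000101 = 5.6115e-04 /h
MTBF = 1 / λ_sys = 1780 h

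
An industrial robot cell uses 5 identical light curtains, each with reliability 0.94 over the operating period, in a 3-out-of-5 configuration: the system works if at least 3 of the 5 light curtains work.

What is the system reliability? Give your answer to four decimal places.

R = Σ_{i=3}^{5} C(5,i) p^i (1−p)^{5−i} with p = 0.94
C(5,3)·0.94^3·0.06^2 = 0.029901
C(5,4)·0.94^4·0.06^1 = 0.234225
C(5,5)·0.94^5·0.06^0 = 0.733904
Sum = 0.9980

0.9980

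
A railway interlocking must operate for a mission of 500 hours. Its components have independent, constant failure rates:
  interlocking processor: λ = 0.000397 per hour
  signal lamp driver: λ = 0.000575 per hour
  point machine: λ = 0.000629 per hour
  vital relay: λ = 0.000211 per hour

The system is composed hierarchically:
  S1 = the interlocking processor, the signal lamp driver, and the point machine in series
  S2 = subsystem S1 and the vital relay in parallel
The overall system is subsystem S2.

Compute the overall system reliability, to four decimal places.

0.9448

R(interlocking processor) = exp(−0.000397 × 500) = 0.819960
R(signal lamp driver) = exp(−0.000575 × 500) = 0.750137
R(point machine) = exp(−0.000629 × 500) = 0.730154
R(vital relay) = exp(−0.000211 × 500) = 0.899874
Series (interlocking processor, signal lamp driver, and point machine): 0.819960 × 0.750137 × 0.730154 = 0.449105
Parallel ([0.449105] and vital relay): 1 − (1 − 0.449105)(1 − 0.899874) = 0.9448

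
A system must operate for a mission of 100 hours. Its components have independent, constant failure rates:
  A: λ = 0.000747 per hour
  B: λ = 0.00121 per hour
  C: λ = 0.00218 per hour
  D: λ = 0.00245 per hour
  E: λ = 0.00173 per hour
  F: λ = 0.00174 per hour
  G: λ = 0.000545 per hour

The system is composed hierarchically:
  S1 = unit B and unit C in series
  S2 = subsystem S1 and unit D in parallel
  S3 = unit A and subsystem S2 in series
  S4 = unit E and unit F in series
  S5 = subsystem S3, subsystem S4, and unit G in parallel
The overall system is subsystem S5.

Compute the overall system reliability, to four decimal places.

R(A) = exp(−0.000747 × 100) = 0.928022
R(B) = exp(−0.00121 × 100) = 0.886034
R(C) = exp(−0.00218 × 100) = 0.804125
R(D) = exp(−0.00245 × 100) = 0.782705
R(E) = exp(−0.00173 × 100) = 0.841138
R(F) = exp(−0.00174 × 100) = 0.840297
R(G) = exp(−0.000545 × 100) = 0.946959
Series (B and C): 0.886034 × 0.804125 = 0.712482
Parallel ([0.712482] and D): 1 − (1 − 0.712482)(1 − 0.782705) = 0.937524
Series (A and [0.937524]): 0.928022 × 0.937524 = 0.870043
Series (E and F): 0.841138 × 0.840297 = 0.706806
Parallel ([0.870043], [0.706806], and G): 1 − (1 − 0.870043)(1 − 0.706806)(1 − 0.946959) = 0.9980

0.9980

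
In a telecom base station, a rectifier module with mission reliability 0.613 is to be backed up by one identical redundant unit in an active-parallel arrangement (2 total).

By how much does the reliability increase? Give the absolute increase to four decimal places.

R_before = 0.613
R_after = 1 − (1 − 0.613)^2 = 0.8502
ΔR = 0.8502 − 0.613 = 0.2372

0.2372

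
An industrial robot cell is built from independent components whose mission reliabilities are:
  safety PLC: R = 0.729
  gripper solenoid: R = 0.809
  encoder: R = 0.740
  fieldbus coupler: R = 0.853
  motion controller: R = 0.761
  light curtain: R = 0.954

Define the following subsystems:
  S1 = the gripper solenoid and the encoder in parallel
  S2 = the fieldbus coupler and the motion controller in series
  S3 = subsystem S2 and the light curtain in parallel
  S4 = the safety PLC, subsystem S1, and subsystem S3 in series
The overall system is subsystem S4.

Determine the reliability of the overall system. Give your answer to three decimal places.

0.682

Parallel (gripper solenoid and encoder): 1 − (1 − 0.80900)(1 − 0.74000) = 0.95034
Series (fieldbus coupler and motion controller): 0.85300 × 0.76100 = 0.64913
Parallel ([0.64913] and light curtain): 1 − (1 − 0.64913)(1 − 0.95400) = 0.98386
Series (safety PLC, [0.95034], and [0.98386]): 0.72900 × 0.95034 × 0.98386 = 0.682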